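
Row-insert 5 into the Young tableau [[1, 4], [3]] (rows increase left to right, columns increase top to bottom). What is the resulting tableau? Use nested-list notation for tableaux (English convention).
5 is larger than every entry of row 1, so it is appended to row 1. The new tableau is [[1, 4, 5], [3]].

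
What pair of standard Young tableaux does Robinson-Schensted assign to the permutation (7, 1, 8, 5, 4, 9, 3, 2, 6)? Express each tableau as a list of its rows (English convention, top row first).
Insert each entry of the permutation into P by Schensted row insertion, recording in Q the position of each new cell.

Insert 7: appended to row 1. P = [[7]], Q = [[1]].
Insert 1: 1 bumps 7 from row 1; 7 starts row 2. P = [[1], [7]], Q = [[1], [2]].
Insert 8: appended to row 1. P = [[1, 8], [7]], Q = [[1, 3], [2]].
Insert 5: 5 bumps 8 from row 1; 8 appends to row 2. P = [[1, 5], [7, 8]], Q = [[1, 3], [2, 4]].
Insert 4: 4 bumps 5 from row 1; 5 bumps 7 from row 2; 7 starts row 3. P = [[1, 4], [5, 8], [7]], Q = [[1, 3], [2, 4], [5]].
Insert 9: appended to row 1. P = [[1, 4, 9], [5, 8], [7]], Q = [[1, 3, 6], [2, 4], [5]].
Insert 3: 3 bumps 4 from row 1; 4 bumps 5 from row 2; 5 bumps 7 from row 3; 7 starts row 4. P = [[1, 3, 9], [4, 8], [5], [7]], Q = [[1, 3, 6], [2, 4], [5], [7]].
Insert 2: 2 bumps 3 from row 1; 3 bumps 4 from row 2; 4 bumps 5 from row 3; 5 bumps 7 from row 4; 7 starts row 5. P = [[1, 2, 9], [3, 8], [4], [5], [7]], Q = [[1, 3, 6], [2, 4], [5], [7], [8]].
Insert 6: 6 bumps 9 from row 1; 9 appends to row 2. P = [[1, 2, 6], [3, 8, 9], [4], [5], [7]], Q = [[1, 3, 6], [2, 4, 9], [5], [7], [8]].

So P = [[1, 2, 6], [3, 8, 9], [4], [5], [7]], Q = [[1, 3, 6], [2, 4, 9], [5], [7], [8]].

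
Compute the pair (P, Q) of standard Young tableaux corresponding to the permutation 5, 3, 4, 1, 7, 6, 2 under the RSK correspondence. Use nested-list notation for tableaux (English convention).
Insert each entry of the permutation into P by Schensted row insertion, recording in Q the position of each new cell.

Insert 5: appended to row 1. P = [[5]].
Insert 3: 3 bumps 5 from row 1; 5 starts row 2. P = [[3], [5]].
Insert 4: appended to row 1. P = [[3, 4], [5]].
Insert 1: 1 bumps 3 from row 1; 3 bumps 5 from row 2; 5 starts row 3. P = [[1, 4], [3], [5]].
Insert 7: appended to row 1. P = [[1, 4, 7], [3], [5]].
Insert 6: 6 bumps 7 from row 1; 7 appends to row 2. P = [[1, 4, 6], [3, 7], [5]].
Insert 2: 2 bumps 4 from row 1; 4 bumps 7 from row 2; 7 appends to row 3. P = [[1, 2, 6], [3, 4], [5, 7]].

So P = [[1, 2, 6], [3, 4], [5, 7]], Q = [[1, 3, 5], [2, 6], [4, 7]].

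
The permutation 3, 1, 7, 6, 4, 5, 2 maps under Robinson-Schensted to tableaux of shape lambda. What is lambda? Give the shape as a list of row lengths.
[3, 2, 1, 1]

Row-insert each entry into an empty tableau.

After inserting 3: P = [[3]].
After inserting 1: P = [[1], [3]].
After inserting 7: P = [[1, 7], [3]].
After inserting 6: P = [[1, 6], [3, 7]].
After inserting 4: P = [[1, 4], [3, 6], [7]].
After inserting 5: P = [[1, 4, 5], [3, 6], [7]].
After inserting 2: P = [[1, 2, 5], [3, 4], [6], [7]].

The final insertion tableau P = [[1, 2, 5], [3, 4], [6], [7]] has shape [3, 2, 1, 1].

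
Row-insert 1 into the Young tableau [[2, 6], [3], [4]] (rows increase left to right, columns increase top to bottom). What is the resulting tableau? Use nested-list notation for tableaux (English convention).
In row 1, 1 replaces 2 (the leftmost entry greater than 1); 2 is bumped to row 2. In row 2, 2 replaces 3 (the leftmost entry greater than 2); 3 is bumped to row 3. In row 3, 3 replaces 4 (the leftmost entry greater than 3); 4 is bumped to row 4. 4 starts a new row 4. The new tableau is [[1, 6], [2], [3], [4]].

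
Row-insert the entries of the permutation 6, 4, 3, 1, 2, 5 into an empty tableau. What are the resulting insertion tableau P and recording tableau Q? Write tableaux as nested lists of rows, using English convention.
Insert each entry of the permutation into P by Schensted row insertion, recording in Q the position of each new cell.

Insert 6: appended to row 1. P = [[6]].
Insert 4: 4 bumps 6 from row 1; 6 starts row 2. P = [[4], [6]].
Insert 3: 3 bumps 4 from row 1; 4 bumps 6 from row 2; 6 starts row 3. P = [[3], [4], [6]].
Insert 1: 1 bumps 3 from row 1; 3 bumps 4 from row 2; 4 bumps 6 from row 3; 6 starts row 4. P = [[1], [3], [4], [6]].
Insert 2: appended to row 1. P = [[1, 2], [3], [4], [6]].
Insert 5: appended to row 1. P = [[1, 2, 5], [3], [4], [6]].

So P = [[1, 2, 5], [3], [4], [6]], Q = [[1, 5, 6], [2], [3], [4]].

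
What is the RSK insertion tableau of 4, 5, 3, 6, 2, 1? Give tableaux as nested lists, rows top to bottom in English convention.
After inserting 4: P = [[4]].
After inserting 5: P = [[4, 5]].
After inserting 3: P = [[3, 5], [4]].
After inserting 6: P = [[3, 5, 6], [4]].
After inserting 2: P = [[2, 5, 6], [3], [4]].
After inserting 1: P = [[1, 5, 6], [2], [3], [4]].

So P = [[1, 5, 6], [2], [3], [4]].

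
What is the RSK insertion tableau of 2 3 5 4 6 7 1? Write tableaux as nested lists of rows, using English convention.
P = [[1, 3, 4, 6, 7], [2], [5]]

After inserting 2: P = [[2]].
After inserting 3: P = [[2, 3]].
After inserting 5: P = [[2, 3, 5]].
After inserting 4: P = [[2, 3, 4], [5]].
After inserting 6: P = [[2, 3, 4, 6], [5]].
After inserting 7: P = [[2, 3, 4, 6, 7], [5]].
After inserting 1: P = [[1, 3, 4, 6, 7], [2], [5]].

So P = [[1, 3, 4, 6, 7], [2], [5]].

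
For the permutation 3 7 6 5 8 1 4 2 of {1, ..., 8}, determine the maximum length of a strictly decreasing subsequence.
5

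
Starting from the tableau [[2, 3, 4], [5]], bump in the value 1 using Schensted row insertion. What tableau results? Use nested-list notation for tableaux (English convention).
[[1, 3, 4], [2], [5]]

In row 1, 1 replaces 2 (the leftmost entry greater than 1); 2 is bumped to row 2. In row 2, 2 replaces 5 (the leftmost entry greater than 2); 5 is bumped to row 3. 5 starts a new row 3. The new tableau is [[1, 3, 4], [2], [5]].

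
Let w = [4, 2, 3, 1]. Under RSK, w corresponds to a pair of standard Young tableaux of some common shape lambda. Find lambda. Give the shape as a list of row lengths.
[2, 1, 1]

Row-insert each entry into an empty tableau.

After inserting 4: P = [[4]].
After inserting 2: P = [[2], [4]].
After inserting 3: P = [[2, 3], [4]].
After inserting 1: P = [[1, 3], [2], [4]].

The final insertion tableau P = [[1, 3], [2], [4]] has shape [2, 1, 1].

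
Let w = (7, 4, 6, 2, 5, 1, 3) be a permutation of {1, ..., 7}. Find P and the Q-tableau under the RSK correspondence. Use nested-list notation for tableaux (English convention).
P = [[1, 3], [2, 5], [4, 6], [7]], Q = [[1, 3], [2, 5], [4, 7], [6]]

Insert each entry of the permutation into P by Schensted row insertion, recording in Q the position of each new cell.

After inserting 7: P = [[7]].
After inserting 4: P = [[4], [7]].
After inserting 6: P = [[4, 6], [7]].
After inserting 2: P = [[2, 6], [4], [7]].
After inserting 5: P = [[2, 5], [4, 6], [7]].
After inserting 1: P = [[1, 5], [2, 6], [4], [7]].
After inserting 3: P = [[1, 3], [2, 5], [4, 6], [7]].

So P = [[1, 3], [2, 5], [4, 6], [7]], Q = [[1, 3], [2, 5], [4, 7], [6]].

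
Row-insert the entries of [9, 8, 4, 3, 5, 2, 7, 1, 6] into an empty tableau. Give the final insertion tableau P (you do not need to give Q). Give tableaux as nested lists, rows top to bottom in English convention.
P = [[1, 5, 6], [2, 7], [3], [4], [8], [9]]

After inserting 9: P = [[9]].
After inserting 8: P = [[8], [9]].
After inserting 4: P = [[4], [8], [9]].
After inserting 3: P = [[3], [4], [8], [9]].
After inserting 5: P = [[3, 5], [4], [8], [9]].
After inserting 2: P = [[2, 5], [3], [4], [8], [9]].
After inserting 7: P = [[2, 5, 7], [3], [4], [8], [9]].
After inserting 1: P = [[1, 5, 7], [2], [3], [4], [8], [9]].
After inserting 6: P = [[1, 5, 6], [2, 7], [3], [4], [8], [9]].

So P = [[1, 5, 6], [2, 7], [3], [4], [8], [9]].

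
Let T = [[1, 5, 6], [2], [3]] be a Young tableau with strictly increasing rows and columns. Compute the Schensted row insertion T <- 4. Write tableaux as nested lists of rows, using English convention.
[[1, 4, 6], [2, 5], [3]]

In row 1, 4 replaces 5 (the leftmost entry greater than 4); 5 is bumped to row 2. 5 is appended to row 2. The new tableau is [[1, 4, 6], [2, 5], [3]].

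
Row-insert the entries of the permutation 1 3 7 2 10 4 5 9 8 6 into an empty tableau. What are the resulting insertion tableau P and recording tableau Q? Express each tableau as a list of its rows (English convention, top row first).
Insert each entry of the permutation into P by Schensted row insertion, recording in Q the position of each new cell.

Insert 1: appended to row 1. P = [[1]].
Insert 3: appended to row 1. P = [[1, 3]].
Insert 7: appended to row 1. P = [[1, 3, 7]].
Insert 2: 2 bumps 3 from row 1; 3 starts row 2. P = [[1, 2, 7], [3]].
Insert 10: appended to row 1. P = [[1, 2, 7, 10], [3]].
Insert 4: 4 bumps 7 from row 1; 7 appends to row 2. P = [[1, 2, 4, 10], [3, 7]].
Insert 5: 5 bumps 10 from row 1; 10 appends to row 2. P = [[1, 2, 4, 5], [3, 7, 10]].
Insert 9: appended to row 1. P = [[1, 2, 4, 5, 9], [3, 7, 10]].
Insert 8: 8 bumps 9 from row 1; 9 bumps 10 from row 2; 10 starts row 3. P = [[1, 2, 4, 5, 8], [3, 7, 9], [10]].
Insert 6: 6 bumps 8 from row 1; 8 bumps 9 from row 2; 9 bumps 10 from row 3; 10 starts row 4. P = [[1, 2, 4, 5, 6], [3, 7, 8], [9], [10]].

So P = [[1, 2, 4, 5, 6], [3, 7, 8], [9], [10]], Q = [[1, 2, 3, 5, 8], [4, 6, 7], [9], [10]].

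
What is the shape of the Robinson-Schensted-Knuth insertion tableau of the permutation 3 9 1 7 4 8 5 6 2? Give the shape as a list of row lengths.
[4, 3, 1, 1]

RSK row insertion gives P = [[1, 2, 5, 6], [3, 4, 8], [7], [9]], which has shape [4, 3, 1, 1].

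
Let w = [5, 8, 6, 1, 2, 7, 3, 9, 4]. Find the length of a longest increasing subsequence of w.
4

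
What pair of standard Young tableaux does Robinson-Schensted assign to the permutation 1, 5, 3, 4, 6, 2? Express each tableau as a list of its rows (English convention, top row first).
P = [[1, 2, 4, 6], [3], [5]], Q = [[1, 2, 4, 5], [3], [6]]

Insert each entry of the permutation into P by Schensted row insertion, recording in Q the position of each new cell.

Insert 1: appended to row 1. P = [[1]].
Insert 5: appended to row 1. P = [[1, 5]].
Insert 3: 3 bumps 5 from row 1; 5 starts row 2. P = [[1, 3], [5]].
Insert 4: appended to row 1. P = [[1, 3, 4], [5]].
Insert 6: appended to row 1. P = [[1, 3, 4, 6], [5]].
Insert 2: 2 bumps 3 from row 1; 3 bumps 5 from row 2; 5 starts row 3. P = [[1, 2, 4, 6], [3], [5]].

So P = [[1, 2, 4, 6], [3], [5]], Q = [[1, 2, 4, 5], [3], [6]].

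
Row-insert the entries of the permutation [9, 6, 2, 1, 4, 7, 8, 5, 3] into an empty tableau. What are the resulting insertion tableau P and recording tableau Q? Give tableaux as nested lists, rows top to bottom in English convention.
P = [[1, 3, 5, 8], [2, 4], [6, 7], [9]], Q = [[1, 5, 6, 7], [2, 8], [3, 9], [4]]

Insert each entry of the permutation into P by Schensted row insertion, recording in Q the position of each new cell.

Insert 9: appended to row 1. P = [[9]], Q = [[1]].
Insert 6: 6 bumps 9 from row 1; 9 starts row 2. P = [[6], [9]], Q = [[1], [2]].
Insert 2: 2 bumps 6 from row 1; 6 bumps 9 from row 2; 9 starts row 3. P = [[2], [6], [9]], Q = [[1], [2], [3]].
Insert 1: 1 bumps 2 from row 1; 2 bumps 6 from row 2; 6 bumps 9 from row 3; 9 starts row 4. P = [[1], [2], [6], [9]], Q = [[1], [2], [3], [4]].
Insert 4: appended to row 1. P = [[1, 4], [2], [6], [9]], Q = [[1, 5], [2], [3], [4]].
Insert 7: appended to row 1. P = [[1, 4, 7], [2], [6], [9]], Q = [[1, 5, 6], [2], [3], [4]].
Insert 8: appended to row 1. P = [[1, 4, 7, 8], [2], [6], [9]], Q = [[1, 5, 6, 7], [2], [3], [4]].
Insert 5: 5 bumps 7 from row 1; 7 appends to row 2. P = [[1, 4, 5, 8], [2, 7], [6], [9]], Q = [[1, 5, 6, 7], [2, 8], [3], [4]].
Insert 3: 3 bumps 4 from row 1; 4 bumps 7 from row 2; 7 appends to row 3. P = [[1, 3, 5, 8], [2, 4], [6, 7], [9]], Q = [[1, 5, 6, 7], [2, 8], [3, 9], [4]].

So P = [[1, 3, 5, 8], [2, 4], [6, 7], [9]], Q = [[1, 5, 6, 7], [2, 8], [3, 9], [4]].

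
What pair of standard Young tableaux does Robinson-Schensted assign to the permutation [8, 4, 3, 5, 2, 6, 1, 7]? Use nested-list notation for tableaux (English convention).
P = [[1, 5, 6, 7], [2], [3], [4], [8]], Q = [[1, 4, 6, 8], [2], [3], [5], [7]]

Insert each entry of the permutation into P by Schensted row insertion, recording in Q the position of each new cell.

Insert 8: appended to row 1. P = [[8]], Q = [[1]].
Insert 4: 4 bumps 8 from row 1; 8 starts row 2. P = [[4], [8]], Q = [[1], [2]].
Insert 3: 3 bumps 4 from row 1; 4 bumps 8 from row 2; 8 starts row 3. P = [[3], [4], [8]], Q = [[1], [2], [3]].
Insert 5: appended to row 1. P = [[3, 5], [4], [8]], Q = [[1, 4], [2], [3]].
Insert 2: 2 bumps 3 from row 1; 3 bumps 4 from row 2; 4 bumps 8 from row 3; 8 starts row 4. P = [[2, 5], [3], [4], [8]], Q = [[1, 4], [2], [3], [5]].
Insert 6: appended to row 1. P = [[2, 5, 6], [3], [4], [8]], Q = [[1, 4, 6], [2], [3], [5]].
Insert 1: 1 bumps 2 from row 1; 2 bumps 3 from row 2; 3 bumps 4 from row 3; 4 bumps 8 from row 4; 8 starts row 5. P = [[1, 5, 6], [2], [3], [4], [8]], Q = [[1, 4, 6], [2], [3], [5], [7]].
Insert 7: appended to row 1. P = [[1, 5, 6, 7], [2], [3], [4], [8]], Q = [[1, 4, 6, 8], [2], [3], [5], [7]].

So P = [[1, 5, 6, 7], [2], [3], [4], [8]], Q = [[1, 4, 6, 8], [2], [3], [5], [7]].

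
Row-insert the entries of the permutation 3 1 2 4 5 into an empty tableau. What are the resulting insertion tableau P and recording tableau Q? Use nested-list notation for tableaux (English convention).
Insert each entry of the permutation into P by Schensted row insertion, recording in Q the position of each new cell.

Insert 3: appended to row 1. P = [[3]], Q = [[1]].
Insert 1: 1 bumps 3 from row 1; 3 starts row 2. P = [[1], [3]], Q = [[1], [2]].
Insert 2: appended to row 1. P = [[1, 2], [3]], Q = [[1, 3], [2]].
Insert 4: appended to row 1. P = [[1, 2, 4], [3]], Q = [[1, 3, 4], [2]].
Insert 5: appended to row 1. P = [[1, 2, 4, 5], [3]], Q = [[1, 3, 4, 5], [2]].

So P = [[1, 2, 4, 5], [3]], Q = [[1, 3, 4, 5], [2]].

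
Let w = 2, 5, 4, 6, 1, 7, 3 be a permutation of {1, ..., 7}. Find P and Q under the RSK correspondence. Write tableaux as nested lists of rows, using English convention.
Insert each entry of the permutation into P by Schensted row insertion, recording in Q the position of each new cell.

Insert 2: appended to row 1. P = [[2]].
Insert 5: appended to row 1. P = [[2, 5]].
Insert 4: 4 bumps 5 from row 1; 5 starts row 2. P = [[2, 4], [5]].
Insert 6: appended to row 1. P = [[2, 4, 6], [5]].
Insert 1: 1 bumps 2 from row 1; 2 bumps 5 from row 2; 5 starts row 3. P = [[1, 4, 6], [2], [5]].
Insert 7: appended to row 1. P = [[1, 4, 6, 7], [2], [5]].
Insert 3: 3 bumps 4 from row 1; 4 appends to row 2. P = [[1, 3, 6, 7], [2, 4], [5]].

So P = [[1, 3, 6, 7], [2, 4], [5]], Q = [[1, 2, 4, 6], [3, 7], [5]].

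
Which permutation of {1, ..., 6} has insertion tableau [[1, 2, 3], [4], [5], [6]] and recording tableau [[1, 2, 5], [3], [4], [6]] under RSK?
1 6 5 2 4 3

Reverse the RSK construction: for i from n down to 1, find the cell of Q containing i, remove the entry at that cell from P, and reverse-bump it up through P; the value ejected from row 1 is w(i).

Step i=6: Q has 6 at row 4, column 1; remove 6 from row 4 of P and reverse-bump: 6 enters row 3 and ejects 5; 5 enters row 2 and ejects 4; 4 enters row 1 and ejects 3. So w(6) = 3. P is now [[1, 2, 4], [5], [6]].
Step i=5: Q has 5 at row 1, column 3; remove that cell from P, ejecting 4. So w(5) = 4. P is now [[1, 2], [5], [6]].
Step i=4: Q has 4 at row 3, column 1; remove 6 from row 3 of P and reverse-bump: 6 enters row 2 and ejects 5; 5 enters row 1 and ejects 2. So w(4) = 2. P is now [[1, 5], [6]].
Step i=3: Q has 3 at row 2, column 1; remove 6 from row 2 of P and reverse-bump: 6 enters row 1 and ejects 5. So w(3) = 5. P is now [[1, 6]].
Step i=2: Q has 2 at row 1, column 2; remove that cell from P, ejecting 6. So w(2) = 6. P is now [[1]].
Step i=1: Q has 1 at row 1, column 1; remove that cell from P, ejecting 1. So w(1) = 1. P is now [].

So w = 1 6 5 2 4 3.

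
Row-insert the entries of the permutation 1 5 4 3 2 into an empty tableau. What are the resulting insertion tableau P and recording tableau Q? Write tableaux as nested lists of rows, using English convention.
P = [[1, 2], [3], [4], [5]], Q = [[1, 2], [3], [4], [5]]

Insert each entry of the permutation into P by Schensted row insertion, recording in Q the position of each new cell.

After inserting 1: P = [[1]].
After inserting 5: P = [[1, 5]].
After inserting 4: P = [[1, 4], [5]].
After inserting 3: P = [[1, 3], [4], [5]].
After inserting 2: P = [[1, 2], [3], [4], [5]].

So P = [[1, 2], [3], [4], [5]], Q = [[1, 2], [3], [4], [5]].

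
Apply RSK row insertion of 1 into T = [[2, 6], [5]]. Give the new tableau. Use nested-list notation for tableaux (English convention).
[[1, 6], [2], [5]]

In row 1, 1 replaces 2 (the leftmost entry greater than 1); 2 is bumped to row 2. In row 2, 2 replaces 5 (the leftmost entry greater than 2); 5 is bumped to row 3. 5 starts a new row 3. The new tableau is [[1, 6], [2], [5]].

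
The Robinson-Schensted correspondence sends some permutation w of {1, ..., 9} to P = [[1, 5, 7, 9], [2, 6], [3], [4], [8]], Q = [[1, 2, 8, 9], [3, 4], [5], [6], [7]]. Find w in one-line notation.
4 8 3 6 5 2 1 7 9

Reverse the RSK construction: for i from n down to 1, find the cell of Q containing i, remove the entry at that cell from P, and reverse-bump it up through P; the value ejected from row 1 is w(i).

Step i=9: Q has 9 at row 1, column 4; remove that cell from P, ejecting 9. So w(9) = 9. P is now [[1, 5, 7], [2, 6], [3], [4], [8]].
Step i=8: Q has 8 at row 1, column 3; remove that cell from P, ejecting 7. So w(8) = 7. P is now [[1, 5], [2, 6], [3], [4], [8]].
Step i=7: Q has 7 at row 5, column 1; remove 8 from row 5 of P and reverse-bump: 8 enters row 4 and ejects 4; 4 enters row 3 and ejects 3; 3 enters row 2 and ejects 2; 2 enters row 1 and ejects 1. So w(7) = 1. P is now [[2, 5], [3, 6], [4], [8]].
Step i=6: Q has 6 at row 4, column 1; remove 8 from row 4 of P and reverse-bump: 8 enters row 3 and ejects 4; 4 enters row 2 and ejects 3; 3 enters row 1 and ejects 2. So w(6) = 2. P is now [[3, 5], [4, 6], [8]].
Step i=5: Q has 5 at row 3, column 1; remove 8 from row 3 of P and reverse-bump: 8 enters row 2 and ejects 6; 6 enters row 1 and ejects 5. So w(5) = 5. P is now [[3, 6], [4, 8]].
Step i=4: Q has 4 at row 2, column 2; remove 8 from row 2 of P and reverse-bump: 8 enters row 1 and ejects 6. So w(4) = 6. P is now [[3, 8], [4]].
Step i=3: Q has 3 at row 2, column 1; remove 4 from row 2 of P and reverse-bump: 4 enters row 1 and ejects 3. So w(3) = 3. P is now [[4, 8]].
Step i=2: Q has 2 at row 1, column 2; remove that cell from P, ejecting 8. So w(2) = 8. P is now [[4]].
Step i=1: Q has 1 at row 1, column 1; remove that cell from P, ejecting 4. So w(1) = 4. P is now [].

So w = 4 8 3 6 5 2 1 7 9.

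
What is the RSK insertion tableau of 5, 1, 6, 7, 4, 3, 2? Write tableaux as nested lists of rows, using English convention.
Insert 5: appended to row 1. P = [[5]].
Insert 1: 1 bumps 5 from row 1; 5 starts row 2. P = [[1], [5]].
Insert 6: appended to row 1. P = [[1, 6], [5]].
Insert 7: appended to row 1. P = [[1, 6, 7], [5]].
Insert 4: 4 bumps 6 from row 1; 6 appends to row 2. P = [[1, 4, 7], [5, 6]].
Insert 3: 3 bumps 4 from row 1; 4 bumps 5 from row 2; 5 starts row 3. P = [[1, 3, 7], [4, 6], [5]].
Insert 2: 2 bumps 3 from row 1; 3 bumps 4 from row 2; 4 bumps 5 from row 3; 5 starts row 4. P = [[1, 2, 7], [3, 6], [4], [5]].

So P = [[1, 2, 7], [3, 6], [4], [5]].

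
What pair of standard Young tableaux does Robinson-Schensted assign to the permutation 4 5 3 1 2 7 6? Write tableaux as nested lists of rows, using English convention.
P = [[1, 2, 6], [3, 5, 7], [4]], Q = [[1, 2, 6], [3, 5, 7], [4]]

Insert each entry of the permutation into P by Schensted row insertion, recording in Q the position of each new cell.

Insert 4: appended to row 1. P = [[4]].
Insert 5: appended to row 1. P = [[4, 5]].
Insert 3: 3 bumps 4 from row 1; 4 starts row 2. P = [[3, 5], [4]].
Insert 1: 1 bumps 3 from row 1; 3 bumps 4 from row 2; 4 starts row 3. P = [[1, 5], [3], [4]].
Insert 2: 2 bumps 5 from row 1; 5 appends to row 2. P = [[1, 2], [3, 5], [4]].
Insert 7: appended to row 1. P = [[1, 2, 7], [3, 5], [4]].
Insert 6: 6 bumps 7 from row 1; 7 appends to row 2. P = [[1, 2, 6], [3, 5, 7], [4]].

So P = [[1, 2, 6], [3, 5, 7], [4]], Q = [[1, 2, 6], [3, 5, 7], [4]].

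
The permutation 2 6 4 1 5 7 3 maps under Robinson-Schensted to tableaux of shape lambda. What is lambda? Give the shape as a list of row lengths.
[4, 2, 1]

Row-insert each entry into an empty tableau.

After inserting 2: P = [[2]].
After inserting 6: P = [[2, 6]].
After inserting 4: P = [[2, 4], [6]].
After inserting 1: P = [[1, 4], [2], [6]].
After inserting 5: P = [[1, 4, 5], [2], [6]].
After inserting 7: P = [[1, 4, 5, 7], [2], [6]].
After inserting 3: P = [[1, 3, 5, 7], [2, 4], [6]].

The final insertion tableau P = [[1, 3, 5, 7], [2, 4], [6]] has shape [4, 2, 1].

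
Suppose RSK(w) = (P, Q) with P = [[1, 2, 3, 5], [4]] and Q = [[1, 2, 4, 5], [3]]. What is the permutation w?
Reverse the RSK construction: for i from n down to 1, find the cell of Q containing i, remove the entry at that cell from P, and reverse-bump it up through P; the value ejected from row 1 is w(i).

Step i=5: Q has 5 at row 1, column 4; remove that cell from P, ejecting 5. So w(5) = 5. P is now [[1, 2, 3], [4]].
Step i=4: Q has 4 at row 1, column 3; remove that cell from P, ejecting 3. So w(4) = 3. P is now [[1, 2], [4]].
Step i=3: Q has 3 at row 2, column 1; remove 4 from row 2 of P and reverse-bump: 4 enters row 1 and ejects 2. So w(3) = 2. P is now [[1, 4]].
Step i=2: Q has 2 at row 1, column 2; remove that cell from P, ejecting 4. So w(2) = 4. P is now [[1]].
Step i=1: Q has 1 at row 1, column 1; remove that cell from P, ejecting 1. So w(1) = 1. P is now [].

So w = 1 4 2 3 5.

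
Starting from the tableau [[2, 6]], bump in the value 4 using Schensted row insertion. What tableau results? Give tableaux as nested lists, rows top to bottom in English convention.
In row 1, 4 replaces 6 (the leftmost entry greater than 4); 6 is bumped to row 2. 6 starts a new row 2. The new tableau is [[2, 4], [6]].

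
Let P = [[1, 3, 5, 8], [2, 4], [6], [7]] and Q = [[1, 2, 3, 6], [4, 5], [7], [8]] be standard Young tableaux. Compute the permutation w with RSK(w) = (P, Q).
Reverse the RSK construction: for i from n down to 1, find the cell of Q containing i, remove the entry at that cell from P, and reverse-bump it up through P; the value ejected from row 1 is w(i).

Step i=8: Q has 8 at row 4, column 1; remove 7 from row 4 of P and reverse-bump: 7 enters row 3 and ejects 6; 6 enters row 2 and ejects 4; 4 enters row 1 and ejects 3. So w(8) = 3. P is now [[1, 4, 5, 8], [2, 6], [7]].
Step i=7: Q has 7 at row 3, column 1; remove 7 from row 3 of P and reverse-bump: 7 enters row 2 and ejects 6; 6 enters row 1 and ejects 5. So w(7) = 5. P is now [[1, 4, 6, 8], [2, 7]].
Step i=6: Q has 6 at row 1, column 4; remove that cell from P, ejecting 8. So w(6) = 8. P is now [[1, 4, 6], [2, 7]].
Step i=5: Q has 5 at row 2, column 2; remove 7 from row 2 of P and reverse-bump: 7 enters row 1 and ejects 6. So w(5) = 6. P is now [[1, 4, 7], [2]].
Step i=4: Q has 4 at row 2, column 1; remove 2 from row 2 of P and reverse-bump: 2 enters row 1 and ejects 1. So w(4) = 1. P is now [[2, 4, 7]].
Step i=3: Q has 3 at row 1, column 3; remove that cell from P, ejecting 7. So w(3) = 7. P is now [[2, 4]].
Step i=2: Q has 2 at row 1, column 2; remove that cell from P, ejecting 4. So w(2) = 4. P is now [[2]].
Step i=1: Q has 1 at row 1, column 1; remove that cell from P, ejecting 2. So w(1) = 2. P is now [].

So w = 2 4 7 1 6 8 5 3.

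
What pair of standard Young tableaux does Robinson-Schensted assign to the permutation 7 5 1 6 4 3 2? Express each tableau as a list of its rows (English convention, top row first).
P = [[1, 2], [3, 6], [4], [5], [7]], Q = [[1, 4], [2, 5], [3], [6], [7]]

Insert each entry of the permutation into P by Schensted row insertion, recording in Q the position of each new cell.

After inserting 7: P = [[7]].
After inserting 5: P = [[5], [7]].
After inserting 1: P = [[1], [5], [7]].
After inserting 6: P = [[1, 6], [5], [7]].
After inserting 4: P = [[1, 4], [5, 6], [7]].
After inserting 3: P = [[1, 3], [4, 6], [5], [7]].
After inserting 2: P = [[1, 2], [3, 6], [4], [5], [7]].

So P = [[1, 2], [3, 6], [4], [5], [7]], Q = [[1, 4], [2, 5], [3], [6], [7]].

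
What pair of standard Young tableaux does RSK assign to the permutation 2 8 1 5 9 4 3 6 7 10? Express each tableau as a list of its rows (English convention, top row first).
P = [[1, 3, 6, 7, 10], [2, 4, 9], [5], [8]], Q = [[1, 2, 5, 9, 10], [3, 4, 8], [6], [7]]

Insert each entry of the permutation into P by Schensted row insertion, recording in Q the position of each new cell.

Insert 2: appended to row 1. P = [[2]], Q = [[1]].
Insert 8: appended to row 1. P = [[2, 8]], Q = [[1, 2]].
Insert 1: 1 bumps 2 from row 1; 2 starts row 2. P = [[1, 8], [2]], Q = [[1, 2], [3]].
Insert 5: 5 bumps 8 from row 1; 8 appends to row 2. P = [[1, 5], [2, 8]], Q = [[1, 2], [3, 4]].
Insert 9: appended to row 1. P = [[1, 5, 9], [2, 8]], Q = [[1, 2, 5], [3, 4]].
Insert 4: 4 bumps 5 from row 1; 5 bumps 8 from row 2; 8 starts row 3. P = [[1, 4, 9], [2, 5], [8]], Q = [[1, 2, 5], [3, 4], [6]].
Insert 3: 3 bumps 4 from row 1; 4 bumps 5 from row 2; 5 bumps 8 from row 3; 8 starts row 4. P = [[1, 3, 9], [2, 4], [5], [8]], Q = [[1, 2, 5], [3, 4], [6], [7]].
Insert 6: 6 bumps 9 from row 1; 9 appends to row 2. P = [[1, 3, 6], [2, 4, 9], [5], [8]], Q = [[1, 2, 5], [3, 4, 8], [6], [7]].
Insert 7: appended to row 1. P = [[1, 3, 6, 7], [2, 4, 9], [5], [8]], Q = [[1, 2, 5, 9], [3, 4, 8], [6], [7]].
Insert 10: appended to row 1. P = [[1, 3, 6, 7, 10], [2, 4, 9], [5], [8]], Q = [[1, 2, 5, 9, 10], [3, 4, 8], [6], [7]].

So P = [[1, 3, 6, 7, 10], [2, 4, 9], [5], [8]], Q = [[1, 2, 5, 9, 10], [3, 4, 8], [6], [7]].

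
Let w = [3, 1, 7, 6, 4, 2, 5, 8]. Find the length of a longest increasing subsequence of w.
4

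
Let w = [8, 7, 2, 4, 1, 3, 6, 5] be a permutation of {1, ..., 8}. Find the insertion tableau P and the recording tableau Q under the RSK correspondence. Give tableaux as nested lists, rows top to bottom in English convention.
Insert each entry of the permutation into P by Schensted row insertion, recording in Q the position of each new cell.

After inserting 8: P = [[8]].
After inserting 7: P = [[7], [8]].
After inserting 2: P = [[2], [7], [8]].
After inserting 4: P = [[2, 4], [7], [8]].
After inserting 1: P = [[1, 4], [2], [7], [8]].
After inserting 3: P = [[1, 3], [2, 4], [7], [8]].
After inserting 6: P = [[1, 3, 6], [2, 4], [7], [8]].
After inserting 5: P = [[1, 3, 5], [2, 4, 6], [7], [8]].

So P = [[1, 3, 5], [2, 4, 6], [7], [8]], Q = [[1, 4, 7], [2, 6, 8], [3], [5]].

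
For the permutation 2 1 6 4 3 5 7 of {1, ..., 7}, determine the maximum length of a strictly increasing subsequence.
4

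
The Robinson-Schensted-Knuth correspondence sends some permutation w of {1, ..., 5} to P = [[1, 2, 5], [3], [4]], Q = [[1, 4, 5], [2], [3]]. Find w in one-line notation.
Reverse the RSK construction: for i from n down to 1, find the cell of Q containing i, remove the entry at that cell from P, and reverse-bump it up through P; the value ejected from row 1 is w(i).

Step i=5: Q has 5 at row 1, column 3; remove that cell from P, ejecting 5. So w(5) = 5. P is now [[1, 2], [3], [4]].
Step i=4: Q has 4 at row 1, column 2; remove that cell from P, ejecting 2. So w(4) = 2. P is now [[1], [3], [4]].
Step i=3: Q has 3 at row 3, column 1; remove 4 from row 3 of P and reverse-bump: 4 enters row 2 and ejects 3; 3 enters row 1 and ejects 1. So w(3) = 1. P is now [[3], [4]].
Step i=2: Q has 2 at row 2, column 1; remove 4 from row 2 of P and reverse-bump: 4 enters row 1 and ejects 3. So w(2) = 3. P is now [[4]].
Step i=1: Q has 1 at row 1, column 1; remove that cell from P, ejecting 4. So w(1) = 4. P is now [].

So w = 4 3 1 2 5.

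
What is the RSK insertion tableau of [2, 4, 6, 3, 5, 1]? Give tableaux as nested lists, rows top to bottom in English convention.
Insert 2: appended to row 1. P = [[2]].
Insert 4: appended to row 1. P = [[2, 4]].
Insert 6: appended to row 1. P = [[2, 4, 6]].
Insert 3: 3 bumps 4 from row 1; 4 starts row 2. P = [[2, 3, 6], [4]].
Insert 5: 5 bumps 6 from row 1; 6 appends to row 2. P = [[2, 3, 5], [4, 6]].
Insert 1: 1 bumps 2 from row 1; 2 bumps 4 from row 2; 4 starts row 3. P = [[1, 3, 5], [2, 6], [4]].

So P = [[1, 3, 5], [2, 6], [4]].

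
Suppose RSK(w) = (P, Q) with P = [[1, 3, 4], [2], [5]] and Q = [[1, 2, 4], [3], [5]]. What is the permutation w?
2 5 3 4 1

Reverse RSK: for i = n, n-1, ..., 1, locate i in Q, remove the corresponding corner cell from P, and reverse-bump its entry up through P; the value ejected from row 1 is w(i).

So w = 2 5 3 4 1.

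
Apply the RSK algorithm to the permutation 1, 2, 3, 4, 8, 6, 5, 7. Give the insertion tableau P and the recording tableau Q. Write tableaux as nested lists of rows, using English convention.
Insert each entry of the permutation into P by Schensted row insertion, recording in Q the position of each new cell.

Insert 1: appended to row 1. P = [[1]].
Insert 2: appended to row 1. P = [[1, 2]].
Insert 3: appended to row 1. P = [[1, 2, 3]].
Insert 4: appended to row 1. P = [[1, 2, 3, 4]].
Insert 8: appended to row 1. P = [[1, 2, 3, 4, 8]].
Insert 6: 6 bumps 8 from row 1; 8 starts row 2. P = [[1, 2, 3, 4, 6], [8]].
Insert 5: 5 bumps 6 from row 1; 6 bumps 8 from row 2; 8 starts row 3. P = [[1, 2, 3, 4, 5], [6], [8]].
Insert 7: appended to row 1. P = [[1, 2, 3, 4, 5, 7], [6], [8]].

So P = [[1, 2, 3, 4, 5, 7], [6], [8]], Q = [[1, 2, 3, 4, 5, 8], [6], [7]].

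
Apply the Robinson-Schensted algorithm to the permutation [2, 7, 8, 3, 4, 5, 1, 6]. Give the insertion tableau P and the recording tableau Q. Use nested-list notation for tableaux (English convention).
P = [[1, 3, 4, 5, 6], [2, 8], [7]], Q = [[1, 2, 3, 6, 8], [4, 5], [7]]

Insert each entry of the permutation into P by Schensted row insertion, recording in Q the position of each new cell.

Insert 2: appended to row 1. P = [[2]].
Insert 7: appended to row 1. P = [[2, 7]].
Insert 8: appended to row 1. P = [[2, 7, 8]].
Insert 3: 3 bumps 7 from row 1; 7 starts row 2. P = [[2, 3, 8], [7]].
Insert 4: 4 bumps 8 from row 1; 8 appends to row 2. P = [[2, 3, 4], [7, 8]].
Insert 5: appended to row 1. P = [[2, 3, 4, 5], [7, 8]].
Insert 1: 1 bumps 2 from row 1; 2 bumps 7 from row 2; 7 starts row 3. P = [[1, 3, 4, 5], [2, 8], [7]].
Insert 6: appended to row 1. P = [[1, 3, 4, 5, 6], [2, 8], [7]].

So P = [[1, 3, 4, 5, 6], [2, 8], [7]], Q = [[1, 2, 3, 6, 8], [4, 5], [7]].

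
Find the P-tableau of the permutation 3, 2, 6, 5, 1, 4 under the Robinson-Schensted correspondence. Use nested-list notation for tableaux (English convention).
P = [[1, 4], [2, 5], [3, 6]]

After inserting 3: P = [[3]].
After inserting 2: P = [[2], [3]].
After inserting 6: P = [[2, 6], [3]].
After inserting 5: P = [[2, 5], [3, 6]].
After inserting 1: P = [[1, 5], [2, 6], [3]].
After inserting 4: P = [[1, 4], [2, 5], [3, 6]].

So P = [[1, 4], [2, 5], [3, 6]].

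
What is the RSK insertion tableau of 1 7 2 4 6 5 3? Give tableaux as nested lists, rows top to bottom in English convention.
Insert 1: appended to row 1. P = [[1]].
Insert 7: appended to row 1. P = [[1, 7]].
Insert 2: 2 bumps 7 from row 1; 7 starts row 2. P = [[1, 2], [7]].
Insert 4: appended to row 1. P = [[1, 2, 4], [7]].
Insert 6: appended to row 1. P = [[1, 2, 4, 6], [7]].
Insert 5: 5 bumps 6 from row 1; 6 bumps 7 from row 2; 7 starts row 3. P = [[1, 2, 4, 5], [6], [7]].
Insert 3: 3 bumps 4 from row 1; 4 bumps 6 from row 2; 6 bumps 7 from row 3; 7 starts row 4. P = [[1, 2, 3, 5], [4], [6], [7]].

So P = [[1, 2, 3, 5], [4], [6], [7]].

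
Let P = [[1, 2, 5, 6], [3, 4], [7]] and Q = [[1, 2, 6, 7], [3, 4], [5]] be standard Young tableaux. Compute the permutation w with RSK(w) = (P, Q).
3 7 1 4 2 5 6

Reverse the RSK construction: for i from n down to 1, find the cell of Q containing i, remove the entry at that cell from P, and reverse-bump it up through P; the value ejected from row 1 is w(i).

Step i=7: Q has 7 at row 1, column 4; remove that cell from P, ejecting 6. So w(7) = 6. P is now [[1, 2, 5], [3, 4], [7]].
Step i=6: Q has 6 at row 1, column 3; remove that cell from P, ejecting 5. So w(6) = 5. P is now [[1, 2], [3, 4], [7]].
Step i=5: Q has 5 at row 3, column 1; remove 7 from row 3 of P and reverse-bump: 7 enters row 2 and ejects 4; 4 enters row 1 and ejects 2. So w(5) = 2. P is now [[1, 4], [3, 7]].
Step i=4: Q has 4 at row 2, column 2; remove 7 from row 2 of P and reverse-bump: 7 enters row 1 and ejects 4. So w(4) = 4. P is now [[1, 7], [3]].
Step i=3: Q has 3 at row 2, column 1; remove 3 from row 2 of P and reverse-bump: 3 enters row 1 and ejects 1. So w(3) = 1. P is now [[3, 7]].
Step i=2: Q has 2 at row 1, column 2; remove that cell from P, ejecting 7. So w(2) = 7. P is now [[3]].
Step i=1: Q has 1 at row 1, column 1; remove that cell from P, ejecting 3. So w(1) = 3. P is now [].

So w = 3 7 1 4 2 5 6.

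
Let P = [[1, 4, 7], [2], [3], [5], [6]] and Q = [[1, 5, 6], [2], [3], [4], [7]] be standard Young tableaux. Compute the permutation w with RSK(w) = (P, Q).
6 5 3 2 4 7 1

Reverse the RSK construction: for i from n down to 1, find the cell of Q containing i, remove the entry at that cell from P, and reverse-bump it up through P; the value ejected from row 1 is w(i).

Step i=7: Q has 7 at row 5, column 1; remove 6 from row 5 of P and reverse-bump: 6 enters row 4 and ejects 5; 5 enters row 3 and ejects 3; 3 enters row 2 and ejects 2; 2 enters row 1 and ejects 1. So w(7) = 1. P is now [[2, 4, 7], [3], [5], [6]].
Step i=6: Q has 6 at row 1, column 3; remove that cell from P, ejecting 7. So w(6) = 7. P is now [[2, 4], [3], [5], [6]].
Step i=5: Q has 5 at row 1, column 2; remove that cell from P, ejecting 4. So w(5) = 4. P is now [[2], [3], [5], [6]].
Step i=4: Q has 4 at row 4, column 1; remove 6 from row 4 of P and reverse-bump: 6 enters row 3 and ejects 5; 5 enters row 2 and ejects 3; 3 enters row 1 and ejects 2. So w(4) = 2. P is now [[3], [5], [6]].
Step i=3: Q has 3 at row 3, column 1; remove 6 from row 3 of P and reverse-bump: 6 enters row 2 and ejects 5; 5 enters row 1 and ejects 3. So w(3) = 3. P is now [[5], [6]].
Step i=2: Q has 2 at row 2, column 1; remove 6 from row 2 of P and reverse-bump: 6 enters row 1 and ejects 5. So w(2) = 5. P is now [[6]].
Step i=1: Q has 1 at row 1, column 1; remove that cell from P, ejecting 6. So w(1) = 6. P is now [].

So w = 6 5 3 2 4 7 1.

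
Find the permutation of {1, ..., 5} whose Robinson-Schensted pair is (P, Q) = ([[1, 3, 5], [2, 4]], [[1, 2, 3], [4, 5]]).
2 4 5 1 3

Reverse the RSK construction: for i from n down to 1, find the cell of Q containing i, remove the entry at that cell from P, and reverse-bump it up through P; the value ejected from row 1 is w(i).

Step i=5: Q has 5 at row 2, column 2; remove 4 from row 2 of P and reverse-bump: 4 enters row 1 and ejects 3. So w(5) = 3. P is now [[1, 4, 5], [2]].
Step i=4: Q has 4 at row 2, column 1; remove 2 from row 2 of P and reverse-bump: 2 enters row 1 and ejects 1. So w(4) = 1. P is now [[2, 4, 5]].
Step i=3: Q has 3 at row 1, column 3; remove that cell from P, ejecting 5. So w(3) = 5. P is now [[2, 4]].
Step i=2: Q has 2 at row 1, column 2; remove that cell from P, ejecting 4. So w(2) = 4. P is now [[2]].
Step i=1: Q has 1 at row 1, column 1; remove that cell from P, ejecting 2. So w(1) = 2. P is now [].

So w = 2 4 5 1 3.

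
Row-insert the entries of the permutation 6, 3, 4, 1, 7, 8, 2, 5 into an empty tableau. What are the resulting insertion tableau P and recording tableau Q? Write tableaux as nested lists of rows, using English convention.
Insert each entry of the permutation into P by Schensted row insertion, recording in Q the position of each new cell.

After inserting 6: P = [[6]].
After inserting 3: P = [[3], [6]].
After inserting 4: P = [[3, 4], [6]].
After inserting 1: P = [[1, 4], [3], [6]].
After inserting 7: P = [[1, 4, 7], [3], [6]].
After inserting 8: P = [[1, 4, 7, 8], [3], [6]].
After inserting 2: P = [[1, 2, 7, 8], [3, 4], [6]].
After inserting 5: P = [[1, 2, 5, 8], [3, 4, 7], [6]].

So P = [[1, 2, 5, 8], [3, 4, 7], [6]], Q = [[1, 3, 5, 6], [2, 7, 8], [4]].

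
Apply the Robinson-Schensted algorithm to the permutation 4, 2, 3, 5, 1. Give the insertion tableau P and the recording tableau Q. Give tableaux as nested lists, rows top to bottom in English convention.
Insert each entry of the permutation into P by Schensted row insertion, recording in Q the position of each new cell.

Insert 4: appended to row 1. P = [[4]], Q = [[1]].
Insert 2: 2 bumps 4 from row 1; 4 starts row 2. P = [[2], [4]], Q = [[1], [2]].
Insert 3: appended to row 1. P = [[2, 3], [4]], Q = [[1, 3], [2]].
Insert 5: appended to row 1. P = [[2, 3, 5], [4]], Q = [[1, 3, 4], [2]].
Insert 1: 1 bumps 2 from row 1; 2 bumps 4 from row 2; 4 starts row 3. P = [[1, 3, 5], [2], [4]], Q = [[1, 3, 4], [2], [5]].

So P = [[1, 3, 5], [2], [4]], Q = [[1, 3, 4], [2], [5]].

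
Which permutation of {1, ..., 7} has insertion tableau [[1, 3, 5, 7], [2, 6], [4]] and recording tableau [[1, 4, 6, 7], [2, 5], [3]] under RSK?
Reverse the RSK construction: for i from n down to 1, find the cell of Q containing i, remove the entry at that cell from P, and reverse-bump it up through P; the value ejected from row 1 is w(i).

Step i=7: Q has 7 at row 1, column 4; remove that cell from P, ejecting 7. So w(7) = 7. P is now [[1, 3, 5], [2, 6], [4]].
Step i=6: Q has 6 at row 1, column 3; remove that cell from P, ejecting 5. So w(6) = 5. P is now [[1, 3], [2, 6], [4]].
Step i=5: Q has 5 at row 2, column 2; remove 6 from row 2 of P and reverse-bump: 6 enters row 1 and ejects 3. So w(5) = 3. P is now [[1, 6], [2], [4]].
Step i=4: Q has 4 at row 1, column 2; remove that cell from P, ejecting 6. So w(4) = 6. P is now [[1], [2], [4]].
Step i=3: Q has 3 at row 3, column 1; remove 4 from row 3 of P and reverse-bump: 4 enters row 2 and ejects 2; 2 enters row 1 and ejects 1. So w(3) = 1. P is now [[2], [4]].
Step i=2: Q has 2 at row 2, column 1; remove 4 from row 2 of P and reverse-bump: 4 enters row 1 and ejects 2. So w(2) = 2. P is now [[4]].
Step i=1: Q has 1 at row 1, column 1; remove that cell from P, ejecting 4. So w(1) = 4. P is now [].

So w = 4 2 1 6 3 5 7.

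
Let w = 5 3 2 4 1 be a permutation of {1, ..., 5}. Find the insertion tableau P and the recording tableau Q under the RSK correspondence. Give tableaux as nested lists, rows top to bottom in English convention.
Insert each entry of the permutation into P by Schensted row insertion, recording in Q the position of each new cell.

Insert 5: appended to row 1. P = [[5]], Q = [[1]].
Insert 3: 3 bumps 5 from row 1; 5 starts row 2. P = [[3], [5]], Q = [[1], [2]].
Insert 2: 2 bumps 3 from row 1; 3 bumps 5 from row 2; 5 starts row 3. P = [[2], [3], [5]], Q = [[1], [2], [3]].
Insert 4: appended to row 1. P = [[2, 4], [3], [5]], Q = [[1, 4], [2], [3]].
Insert 1: 1 bumps 2 from row 1; 2 bumps 3 from row 2; 3 bumps 5 from row 3; 5 starts row 4. P = [[1, 4], [2], [3], [5]], Q = [[1, 4], [2], [3], [5]].

So P = [[1, 4], [2], [3], [5]], Q = [[1, 4], [2], [3], [5]].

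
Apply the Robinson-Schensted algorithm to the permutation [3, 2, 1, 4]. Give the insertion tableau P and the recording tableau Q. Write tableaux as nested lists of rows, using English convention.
Insert each entry of the permutation into P by Schensted row insertion, recording in Q the position of each new cell.

Insert 3: appended to row 1. P = [[3]].
Insert 2: 2 bumps 3 from row 1; 3 starts row 2. P = [[2], [3]].
Insert 1: 1 bumps 2 from row 1; 2 bumps 3 from row 2; 3 starts row 3. P = [[1], [2], [3]].
Insert 4: appended to row 1. P = [[1, 4], [2], [3]].

So P = [[1, 4], [2], [3]], Q = [[1, 4], [2], [3]].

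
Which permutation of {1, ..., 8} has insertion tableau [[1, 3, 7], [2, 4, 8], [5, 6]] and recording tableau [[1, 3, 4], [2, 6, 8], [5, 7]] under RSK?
Reverse the RSK construction: for i from n down to 1, find the cell of Q containing i, remove the entry at that cell from P, and reverse-bump it up through P; the value ejected from row 1 is w(i).

Step i=8: Q has 8 at row 2, column 3; remove 8 from row 2 of P and reverse-bump: 8 enters row 1 and ejects 7. So w(8) = 7. P is now [[1, 3, 8], [2, 4], [5, 6]].
Step i=7: Q has 7 at row 3, column 2; remove 6 from row 3 of P and reverse-bump: 6 enters row 2 and ejects 4; 4 enters row 1 and ejects 3. So w(7) = 3. P is now [[1, 4, 8], [2, 6], [5]].
Step i=6: Q has 6 at row 2, column 2; remove 6 from row 2 of P and reverse-bump: 6 enters row 1 and ejects 4. So w(6) = 4. P is now [[1, 6, 8], [2], [5]].
Step i=5: Q has 5 at row 3, column 1; remove 5 from row 3 of P and reverse-bump: 5 enters row 2 and ejects 2; 2 enters row 1 and ejects 1. So w(5) = 1. P is now [[2, 6, 8], [5]].
Step i=4: Q has 4 at row 1, column 3; remove that cell from P, ejecting 8. So w(4) = 8. P is now [[2, 6], [5]].
Step i=3: Q has 3 at row 1, column 2; remove that cell from P, ejecting 6. So w(3) = 6. P is now [[2], [5]].
Step i=2: Q has 2 at row 2, column 1; remove 5 from row 2 of P and reverse-bump: 5 enters row 1 and ejects 2. So w(2) = 2. P is now [[5]].
Step i=1: Q has 1 at row 1, column 1; remove that cell from P, ejecting 5. So w(1) = 5. P is now [].

So w = 5 2 6 8 1 4 3 7.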